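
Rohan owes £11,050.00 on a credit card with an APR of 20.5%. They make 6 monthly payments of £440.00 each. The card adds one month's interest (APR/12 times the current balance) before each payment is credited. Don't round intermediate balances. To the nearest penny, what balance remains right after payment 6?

Monthly rate r = 20.5%/12 = 1.70833% = 0.0170833.
Each month: B ← B·(1+r) − £440.00.
Month 1: interest £188.77; balance after payment £10,798.77.
Month 2: interest £184.48; balance after payment £10,543.25.
Month 3: interest £180.11; balance after payment £10,283.36.
Month 4: interest £175.67; balance after payment £10,019.04.
Month 5: interest £171.16; balance after payment £9,750.20.
Month 6: interest £166.57; balance after payment £9,476.76.

£9,476.76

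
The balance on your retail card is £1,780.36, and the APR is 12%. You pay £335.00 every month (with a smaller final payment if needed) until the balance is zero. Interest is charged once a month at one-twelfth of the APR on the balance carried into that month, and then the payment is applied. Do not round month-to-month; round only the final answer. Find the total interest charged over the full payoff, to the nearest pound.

Monthly rate r = 12%/12 = 1% = 0.01.
Payoff takes n = ⌈−ln(1 − rB₀/P)/ln(1+r)⌉ = ⌈5.488⌉ = 6 payments; the last is £163.96.
Total paid = 5·£335.00 + £163.96 = £1,838.96.
Total interest = total paid − principal = £1,838.96 − £1,780.36 = £58.60.

£59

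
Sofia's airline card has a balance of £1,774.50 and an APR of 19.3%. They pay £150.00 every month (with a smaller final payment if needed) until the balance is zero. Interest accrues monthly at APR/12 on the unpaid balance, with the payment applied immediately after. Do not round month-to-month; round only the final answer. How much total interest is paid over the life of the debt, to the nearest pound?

Monthly rate r = 19.3%/12 = 1.60833% = 0.0160833.
Payoff takes n = ⌈−ln(1 − rB₀/P)/ln(1+r)⌉ = ⌈13.227⌉ = 14 payments; the last is £34.33.
Total paid = 13·£150.00 + £34.33 = £1,984.33.
Total interest = total paid − principal = £1,984.33 − £1,774.50 = £209.83.

£210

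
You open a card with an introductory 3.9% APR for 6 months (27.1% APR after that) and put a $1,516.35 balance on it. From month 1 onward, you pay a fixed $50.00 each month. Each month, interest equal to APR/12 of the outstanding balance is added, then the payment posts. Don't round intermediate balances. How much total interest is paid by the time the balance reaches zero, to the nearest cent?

$630.69

Promo months 1–6 at r₀ = 3.9%/12 = 0.00325; months 7+ at r₁ = 27.1%/12 = 0.0225833.
After month 6: iterate B ← B·(1+r₀) − $50.00 for 6 months → $1,243.71.
Then at r₁ with $50.00/mo: n₂ = −ln(1 − r₁·B/P)/ln(1+r₁) ≈ 36.94 → 37 more payments.
Total paid = 42·$50.00 + $47.04 = $2,147.04; interest = $2,147.04 − $1,516.35 = $630.69.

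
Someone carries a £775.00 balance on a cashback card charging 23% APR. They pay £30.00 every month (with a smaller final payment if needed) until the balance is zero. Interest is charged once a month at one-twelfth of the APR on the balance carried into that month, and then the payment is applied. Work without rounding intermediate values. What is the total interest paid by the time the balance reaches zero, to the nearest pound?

£305

Monthly rate r = 23%/12 = 1.91667% = 0.0191667.
Payoff takes n = ⌈−ln(1 − rB₀/P)/ln(1+r)⌉ = ⌈36.000⌉ = 37 payments; the last is £0.00.
Total paid = 36·£30.00 + £0.00 = £1,080.00.
Total interest = total paid − principal = £1,080.00 − £775.00 = £305.00.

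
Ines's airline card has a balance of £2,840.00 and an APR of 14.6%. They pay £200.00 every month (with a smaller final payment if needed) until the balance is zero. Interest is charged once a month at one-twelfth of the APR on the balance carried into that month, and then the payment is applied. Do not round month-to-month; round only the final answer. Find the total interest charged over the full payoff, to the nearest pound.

£297

Monthly rate r = 14.6%/12 = 1.21667% = 0.0121667.
Payoff takes n = ⌈−ln(1 − rB₀/P)/ln(1+r)⌉ = ⌈15.684⌉ = 16 payments; the last is £137.03.
Total paid = 15·£200.00 + £137.03 = £3,137.03.
Total interest = total paid − principal = £3,137.03 − £2,840.00 = £297.03.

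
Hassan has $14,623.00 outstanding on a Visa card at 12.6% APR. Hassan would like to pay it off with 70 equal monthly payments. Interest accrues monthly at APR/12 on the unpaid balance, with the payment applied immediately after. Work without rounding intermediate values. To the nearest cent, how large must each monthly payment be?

Monthly rate r = 12.6%/12 = 1.05% = 0.0105.
Level-payment amortization: P = B₀·r / (1 − (1+r)^(−n)) = 14623.00·0.0105 / (1 − 1.0105^(−70)).
Denominator 1 − (1+r)^(−70) = 0.518653575.
P = 153.541 / 0.518653575 ≈ 296.04.

$296.04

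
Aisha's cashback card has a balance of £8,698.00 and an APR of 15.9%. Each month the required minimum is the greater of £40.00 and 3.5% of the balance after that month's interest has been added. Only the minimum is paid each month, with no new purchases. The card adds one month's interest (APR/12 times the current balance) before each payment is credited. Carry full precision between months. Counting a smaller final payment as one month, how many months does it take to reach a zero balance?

127 months

Monthly rate r = 15.9%/12 = 1.325% = 0.01325.
While 3.5% of the post-interest balance exceeds £40.00, each month B ← (B·(1+r))·(1 − 0.035), i.e. B shrinks by the factor (1+r)·0.965 = 0.97779.
This holds for months 1–91. Entering month 92 the balance is £1,126.20; 3.5% of the post-interest balance is now below £40.00, so the flat £40.00 minimum applies from here.
From month 92 a fixed £40.00 at rate r clears £1,126.20 in 36 more payments. Total: 91 + 36 = 127 months.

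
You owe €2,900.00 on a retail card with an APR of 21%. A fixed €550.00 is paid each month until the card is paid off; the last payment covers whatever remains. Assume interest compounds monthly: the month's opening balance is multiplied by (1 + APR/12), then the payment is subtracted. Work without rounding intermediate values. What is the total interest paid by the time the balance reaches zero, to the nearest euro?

Monthly rate r = 21%/12 = 1.75% = 0.0175.
Payoff takes n = ⌈−ln(1 − rB₀/P)/ln(1+r)⌉ = ⌈5.580⌉ = 6 payments; the last is €320.35.
Total paid = 5·€550.00 + €320.35 = €3,070.35.
Total interest = total paid − principal = €3,070.35 − €2,900.00 = €170.35.

€170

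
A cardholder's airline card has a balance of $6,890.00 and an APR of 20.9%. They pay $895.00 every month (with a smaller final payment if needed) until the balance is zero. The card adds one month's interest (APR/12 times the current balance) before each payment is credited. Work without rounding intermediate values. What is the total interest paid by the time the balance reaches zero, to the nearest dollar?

Monthly rate r = 20.9%/12 = 1.74167% = 0.0174167.
Payoff takes n = ⌈−ln(1 − rB₀/P)/ln(1+r)⌉ = ⌈8.338⌉ = 9 payments; the last is $303.81.
Total paid = 8·$895.00 + $303.81 = $7,463.81.
Total interest = total paid − principal = $7,463.81 − $6,890.00 = $573.81.

$574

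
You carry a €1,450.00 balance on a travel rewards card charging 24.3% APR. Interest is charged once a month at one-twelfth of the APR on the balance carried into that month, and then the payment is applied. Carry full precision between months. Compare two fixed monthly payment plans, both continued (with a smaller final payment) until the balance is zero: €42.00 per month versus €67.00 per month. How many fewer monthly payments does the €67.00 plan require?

Monthly rate r = 24.3%/12 = 2.025% = 0.02025.
At €42.00/mo: n = ⌈−ln(1 − rB₀/P)/ln(1+r)⌉ = 60 payments (last €38.14); total interest = total paid − €1,450.00 = €1,066.14.
At €67.00/mo: 29 payments (last €51.44); total interest €477.44.
Payments saved = 60 − 29 = 31.

31 fewer payments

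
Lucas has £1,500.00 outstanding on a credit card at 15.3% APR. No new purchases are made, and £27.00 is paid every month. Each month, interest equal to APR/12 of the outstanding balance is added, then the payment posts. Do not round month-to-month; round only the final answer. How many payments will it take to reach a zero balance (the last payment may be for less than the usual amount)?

Monthly rate r = 15.3%/12 = 1.275% = 0.01275.
Recurrence: B ← B·(1+r) − £27.00.
Month 1: interest £19.12; balance after payment £1,492.12.
Month 2: interest £19.02; balance after payment £1,484.15.
Closed form: n = −ln(1 − rB₀/P)/ln(1+r) = −ln(0.29167)/ln(1.01275) ≈ 97.253, so the balance reaches zero during payment 98.

98 payments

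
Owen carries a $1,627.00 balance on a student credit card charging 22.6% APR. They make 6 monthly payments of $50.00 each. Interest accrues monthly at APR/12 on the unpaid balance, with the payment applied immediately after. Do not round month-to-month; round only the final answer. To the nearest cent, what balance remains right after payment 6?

Monthly rate r = 22.6%/12 = 1.88333% = 0.0188333.
Each month: B ← B·(1+r) − $50.00.
Month 1: interest $30.64; balance after payment $1,607.64.
Month 2: interest $30.28; balance after payment $1,587.92.
Month 3: interest $29.91; balance after payment $1,567.82.
Month 4: interest $29.53; balance after payment $1,547.35.
Month 5: interest $29.14; balance after payment $1,526.49.
Month 6: interest $28.75; balance after payment $1,505.24.

$1,505.24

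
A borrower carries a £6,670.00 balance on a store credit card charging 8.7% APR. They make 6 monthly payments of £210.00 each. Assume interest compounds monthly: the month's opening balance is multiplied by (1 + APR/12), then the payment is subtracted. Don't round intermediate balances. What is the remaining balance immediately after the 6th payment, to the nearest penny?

£5,682.40

Monthly rate r = 8.7%/12 = 0.725% = 0.00725.
Each month: B ← B·(1+r) − £210.00.
Month 1: interest £48.36; balance after payment £6,508.36.
Month 2: interest £47.19; balance after payment £6,345.54.
Month 3: interest £46.01; balance after payment £6,181.55.
Month 4: interest £44.82; balance after payment £6,016.36.
Month 5: interest £43.62; balance after payment £5,849.98.
Month 6: interest £42.41; balance after payment £5,682.40.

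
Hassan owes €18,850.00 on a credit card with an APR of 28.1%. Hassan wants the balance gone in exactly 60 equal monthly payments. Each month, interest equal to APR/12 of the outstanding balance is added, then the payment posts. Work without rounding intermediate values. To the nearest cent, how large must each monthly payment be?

€588.05

Monthly rate r = 28.1%/12 = 2.34167% = 0.0234167.
Level-payment amortization: P = B₀·r / (1 − (1+r)^(−n)) = 18850.00·0.0234167 / (1 − 1.02342^(−60)).
Denominator 1 − (1+r)^(−60) = 0.750626167.
P = 441.404 / 0.750626167 ≈ 588.05.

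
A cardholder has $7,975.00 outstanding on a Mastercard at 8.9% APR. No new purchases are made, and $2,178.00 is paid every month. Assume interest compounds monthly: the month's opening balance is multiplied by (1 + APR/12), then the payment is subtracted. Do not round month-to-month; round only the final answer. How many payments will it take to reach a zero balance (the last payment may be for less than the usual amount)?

4 months

Monthly rate r = 8.9%/12 = 0.741667% = 0.00741667.
Recurrence: B ← B·(1+r) − $2,178.00.
Month 1: interest $59.15; balance after payment $5,856.15.
Month 2: interest $43.43; balance after payment $3,721.58.
Month 3: interest $27.60; balance after payment $1,571.18.
Month 4: interest $11.65; balance after payment $0.00.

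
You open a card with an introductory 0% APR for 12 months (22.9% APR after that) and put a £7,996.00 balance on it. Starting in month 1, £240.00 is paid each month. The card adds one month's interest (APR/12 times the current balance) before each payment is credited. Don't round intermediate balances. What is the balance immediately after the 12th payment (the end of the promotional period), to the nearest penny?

Promo months 1–12 at r₀ = 0%/12 = 0; months 13+ at r₁ = 22.9%/12 = 0.0190833.
After month 12 (no interest yet): B = £7,996.00 − 12·£240.00 = £5,116.00.

£5,116.00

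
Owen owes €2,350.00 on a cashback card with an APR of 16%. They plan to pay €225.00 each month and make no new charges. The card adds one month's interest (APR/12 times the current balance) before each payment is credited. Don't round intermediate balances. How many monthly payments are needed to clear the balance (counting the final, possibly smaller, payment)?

12 payments

Monthly rate r = 16%/12 = 1.33333% = 0.0133333.
Recurrence: B ← B·(1+r) − €225.00.
Month 1: interest €31.33; balance after payment €2,156.33.
Month 2: interest €28.75; balance after payment €1,960.08.
Closed form: n = −ln(1 − rB₀/P)/ln(1+r) = −ln(0.86074)/ln(1.01333) ≈ 11.322, so the balance reaches zero during payment 12.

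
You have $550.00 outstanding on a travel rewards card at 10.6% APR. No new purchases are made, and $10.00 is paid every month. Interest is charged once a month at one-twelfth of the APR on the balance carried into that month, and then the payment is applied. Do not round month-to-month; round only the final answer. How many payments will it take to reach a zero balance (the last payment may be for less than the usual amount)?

76 months

Monthly rate r = 10.6%/12 = 0.883333% = 0.00883333.
Recurrence: B ← B·(1+r) − $10.00.
Month 1: interest $4.86; balance after payment $544.86.
Month 2: interest $4.81; balance after payment $539.67.
Closed form: n = −ln(1 − rB₀/P)/ln(1+r) = −ln(0.51417)/ln(1.00883) ≈ 75.639, so the balance reaches zero during payment 76.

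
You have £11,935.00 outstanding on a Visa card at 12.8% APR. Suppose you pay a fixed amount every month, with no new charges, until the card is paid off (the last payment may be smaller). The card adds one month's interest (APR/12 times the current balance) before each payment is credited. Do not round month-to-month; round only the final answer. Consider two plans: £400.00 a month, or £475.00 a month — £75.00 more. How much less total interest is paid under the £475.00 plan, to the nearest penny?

Monthly rate r = 12.8%/12 = 1.06667% = 0.0106667.
At £400.00/mo: n = ⌈−ln(1 − rB₀/P)/ln(1+r)⌉ = 37 payments (last £43.57); total interest = total paid − £11,935.00 = £2,508.57.
At £475.00/mo: 30 payments (last £193.06); total interest £2,033.06.
Interest saved = £2,508.57 − £2,033.06 = £475.51.

£475.51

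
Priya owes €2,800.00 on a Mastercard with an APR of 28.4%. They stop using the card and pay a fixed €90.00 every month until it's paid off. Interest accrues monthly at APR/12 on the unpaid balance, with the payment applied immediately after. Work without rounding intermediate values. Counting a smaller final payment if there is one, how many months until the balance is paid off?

57 payments

Monthly rate r = 28.4%/12 = 2.36667% = 0.0236667.
Recurrence: B ← B·(1+r) − €90.00.
Month 1: interest €66.27; balance after payment €2,776.27.
Month 2: interest €65.70; balance after payment €2,751.97.
Closed form: n = −ln(1 − rB₀/P)/ln(1+r) = −ln(0.2637)/ln(1.02367) ≈ 56.985, so the balance reaches zero during payment 57.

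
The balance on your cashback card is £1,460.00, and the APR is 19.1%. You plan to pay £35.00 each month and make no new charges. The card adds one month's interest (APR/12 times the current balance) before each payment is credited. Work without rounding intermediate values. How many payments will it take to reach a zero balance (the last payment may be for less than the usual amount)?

70 payments

Monthly rate r = 19.1%/12 = 1.59167% = 0.0159167.
Recurrence: B ← B·(1+r) − £35.00.
Month 1: interest £23.24; balance after payment £1,448.24.
Month 2: interest £23.05; balance after payment £1,436.29.
Closed form: n = −ln(1 − rB₀/P)/ln(1+r) = −ln(0.33605)/ln(1.01592) ≈ 69.057, so the balance reaches zero during payment 70.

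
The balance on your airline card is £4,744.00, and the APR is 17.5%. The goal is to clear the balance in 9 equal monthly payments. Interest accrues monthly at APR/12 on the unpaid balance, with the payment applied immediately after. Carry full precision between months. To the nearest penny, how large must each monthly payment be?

£566.29

Monthly rate r = 17.5%/12 = 1.45833% = 0.0145833.
Level-payment amortization: P = B₀·r / (1 − (1+r)^(−n)) = 4744.00·0.0145833 / (1 − 1.01458^(−9)).
Denominator 1 − (1+r)^(−9) = 0.122169865.
P = 69.1833 / 0.122169865 ≈ 566.29.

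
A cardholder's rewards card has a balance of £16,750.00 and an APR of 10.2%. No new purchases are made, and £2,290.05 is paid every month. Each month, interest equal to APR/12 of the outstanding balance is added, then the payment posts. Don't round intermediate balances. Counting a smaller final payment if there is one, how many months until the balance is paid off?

8 payments

Monthly rate r = 10.2%/12 = 0.85% = 0.0085.
Recurrence: B ← B·(1+r) − £2,290.05.
Month 1: interest £142.37; balance after payment £14,602.33.
Month 2: interest £124.12; balance after payment £12,436.39.
Closed form: n = −ln(1 − rB₀/P)/ln(1+r) = −ln(0.93783)/ln(1.0085) ≈ 7.584, so the balance reaches zero during payment 8.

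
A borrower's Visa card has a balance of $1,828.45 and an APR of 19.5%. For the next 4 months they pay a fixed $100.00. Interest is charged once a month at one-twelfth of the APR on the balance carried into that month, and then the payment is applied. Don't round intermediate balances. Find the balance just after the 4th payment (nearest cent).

Monthly rate r = 19.5%/12 = 1.625% = 0.01625.
Each month: B ← B·(1+r) − $100.00.
Month 1: interest $29.71; balance after payment $1,758.16.
Month 2: interest $28.57; balance after payment $1,686.73.
Month 3: interest $27.41; balance after payment $1,614.14.
Month 4: interest $26.23; balance after payment $1,540.37.

$1,540.37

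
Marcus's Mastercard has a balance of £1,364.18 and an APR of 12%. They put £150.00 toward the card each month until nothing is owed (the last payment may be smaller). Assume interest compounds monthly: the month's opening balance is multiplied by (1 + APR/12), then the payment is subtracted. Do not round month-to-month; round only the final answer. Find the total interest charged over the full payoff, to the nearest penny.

£73.39

Monthly rate r = 12%/12 = 1% = 0.01.
Payoff takes n = ⌈−ln(1 − rB₀/P)/ln(1+r)⌉ = ⌈9.583⌉ = 10 payments; the last is £87.57.
Total paid = 9·£150.00 + £87.57 = £1,437.57.
Total interest = total paid − principal = £1,437.57 − £1,364.18 = £73.39.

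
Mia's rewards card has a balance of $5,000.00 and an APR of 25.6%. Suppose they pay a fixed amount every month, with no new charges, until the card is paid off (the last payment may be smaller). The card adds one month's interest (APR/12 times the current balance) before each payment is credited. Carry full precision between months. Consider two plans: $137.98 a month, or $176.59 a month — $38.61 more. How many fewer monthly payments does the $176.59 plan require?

27 fewer payments

Monthly rate r = 25.6%/12 = 2.13333% = 0.0213333.
At $137.98/mo: n = ⌈−ln(1 − rB₀/P)/ln(1+r)⌉ = 71 payments (last $35.82); total interest = total paid − $5,000.00 = $4,694.42.
At $176.59/mo: 44 payments (last $157.01); total interest $2,750.38.
Payments saved = 71 − 44 = 27.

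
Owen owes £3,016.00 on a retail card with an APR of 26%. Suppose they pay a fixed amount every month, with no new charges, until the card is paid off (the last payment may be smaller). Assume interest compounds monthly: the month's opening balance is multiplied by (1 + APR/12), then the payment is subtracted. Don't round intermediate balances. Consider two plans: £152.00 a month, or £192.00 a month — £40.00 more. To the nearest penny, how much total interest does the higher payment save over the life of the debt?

£258.17

Monthly rate r = 26%/12 = 2.16667% = 0.0216667.
At £152.00/mo: n = ⌈−ln(1 − rB₀/P)/ln(1+r)⌉ = 27 payments (last £33.23); total interest = total paid − £3,016.00 = £969.23.
At £192.00/mo: 20 payments (last £79.06); total interest £711.06.
Interest saved = £969.23 − £711.06 = £258.17.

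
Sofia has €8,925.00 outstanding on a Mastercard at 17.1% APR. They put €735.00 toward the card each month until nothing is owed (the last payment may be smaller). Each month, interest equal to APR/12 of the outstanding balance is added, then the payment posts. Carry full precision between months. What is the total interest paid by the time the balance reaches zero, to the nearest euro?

€946

Monthly rate r = 17.1%/12 = 1.425% = 0.01425.
Payoff takes n = ⌈−ln(1 − rB₀/P)/ln(1+r)⌉ = ⌈13.428⌉ = 14 payments; the last is €315.61.
Total paid = 13·€735.00 + €315.61 = €9,870.61.
Total interest = total paid − principal = €9,870.61 − €8,925.00 = €945.61.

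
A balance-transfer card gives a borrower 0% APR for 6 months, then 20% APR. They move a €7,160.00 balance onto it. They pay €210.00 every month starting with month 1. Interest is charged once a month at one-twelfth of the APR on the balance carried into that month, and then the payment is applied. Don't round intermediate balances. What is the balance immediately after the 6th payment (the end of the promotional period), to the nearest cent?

Promo months 1–6 at r₀ = 0%/12 = 0; months 7+ at r₁ = 20%/12 = 0.0166667.
After month 6 (no interest yet): B = €7,160.00 − 6·€210.00 = €5,900.00.

€5,900.00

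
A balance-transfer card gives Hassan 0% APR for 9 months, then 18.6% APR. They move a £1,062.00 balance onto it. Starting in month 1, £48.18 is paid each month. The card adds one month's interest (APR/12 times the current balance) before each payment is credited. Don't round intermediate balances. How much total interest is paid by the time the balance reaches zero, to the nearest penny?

Promo months 1–9 at r₀ = 0%/12 = 0; months 10+ at r₁ = 18.6%/12 = 0.0155.
After month 9 (no interest yet): B = £1,062.00 − 9·£48.18 = £628.38.
Then at r₁ with £48.18/mo: n₂ = −ln(1 − r₁·B/P)/ln(1+r₁) ≈ 14.68 → 15 more payments.
Total paid = 23·£48.18 + £32.99 = £1,141.13; interest = £1,141.13 − £1,062.00 = £79.13.

£79.13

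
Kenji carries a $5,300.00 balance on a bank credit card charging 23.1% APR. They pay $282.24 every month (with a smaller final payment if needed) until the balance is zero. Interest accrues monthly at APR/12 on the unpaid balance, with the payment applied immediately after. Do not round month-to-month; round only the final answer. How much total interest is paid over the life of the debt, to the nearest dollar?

Monthly rate r = 23.1%/12 = 1.925% = 0.01925.
Payoff takes n = ⌈−ln(1 − rB₀/P)/ln(1+r)⌉ = ⌈23.528⌉ = 24 payments; the last is $149.65.
Total paid = 23·$282.24 + $149.65 = $6,641.17.
Total interest = total paid − principal = $6,641.17 − $5,300.00 = $1,341.17.

$1,341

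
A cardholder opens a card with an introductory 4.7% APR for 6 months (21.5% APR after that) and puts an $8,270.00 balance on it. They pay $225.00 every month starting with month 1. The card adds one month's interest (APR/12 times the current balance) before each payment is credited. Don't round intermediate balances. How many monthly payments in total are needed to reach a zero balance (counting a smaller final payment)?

53 months

Promo months 1–6 at r₀ = 4.7%/12 = 0.00391667; months 7+ at r₁ = 21.5%/12 = 0.0179167.
After month 6: iterate B ← B·(1+r₀) − $225.00 for 6 months → $7,102.97.
Then at r₁ with $225.00/mo: n₂ = −ln(1 − r₁·B/P)/ln(1+r₁) ≈ 46.95 → 47 more payments.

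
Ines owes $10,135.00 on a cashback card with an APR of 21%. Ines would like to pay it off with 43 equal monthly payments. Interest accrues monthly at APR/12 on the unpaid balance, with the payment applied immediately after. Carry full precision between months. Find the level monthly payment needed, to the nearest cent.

Monthly rate r = 21%/12 = 1.75% = 0.0175.
Level-payment amortization: P = B₀·r / (1 − (1+r)^(−n)) = 10135.00·0.0175 / (1 − 1.0175^(−43)).
Denominator 1 − (1+r)^(−43) = 0.525736141.
P = 177.363 / 0.525736141 ≈ 337.36.

$337.36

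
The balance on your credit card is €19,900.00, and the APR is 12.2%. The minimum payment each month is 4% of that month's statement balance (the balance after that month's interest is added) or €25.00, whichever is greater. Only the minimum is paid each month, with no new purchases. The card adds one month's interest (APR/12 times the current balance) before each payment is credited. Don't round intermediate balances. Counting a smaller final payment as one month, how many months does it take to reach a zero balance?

Monthly rate r = 12.2%/12 = 1.01667% = 0.0101667.
While 4% of the post-interest balance exceeds €25.00, each month B ← (B·(1+r))·(1 − 0.04), i.e. B shrinks by the factor (1+r)·0.96 = 0.96976.
This holds for months 1–114. Entering month 115 the balance is €600.59; 4% of the post-interest balance is now below €25.00, so the flat €25.00 minimum applies from here.
From month 115 a fixed €25.00 at rate r clears €600.59 in 28 more payments. Total: 114 + 28 = 142 months.

142 months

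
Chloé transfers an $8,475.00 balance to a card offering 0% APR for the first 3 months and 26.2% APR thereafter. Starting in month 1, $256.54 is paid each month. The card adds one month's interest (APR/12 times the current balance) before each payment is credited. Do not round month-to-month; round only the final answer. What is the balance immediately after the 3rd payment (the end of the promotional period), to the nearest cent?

$7,705.38

Promo months 1–3 at r₀ = 0%/12 = 0; months 4+ at r₁ = 26.2%/12 = 0.0218333.
After month 3 (no interest yet): B = $8,475.00 − 3·$256.54 = $7,705.38.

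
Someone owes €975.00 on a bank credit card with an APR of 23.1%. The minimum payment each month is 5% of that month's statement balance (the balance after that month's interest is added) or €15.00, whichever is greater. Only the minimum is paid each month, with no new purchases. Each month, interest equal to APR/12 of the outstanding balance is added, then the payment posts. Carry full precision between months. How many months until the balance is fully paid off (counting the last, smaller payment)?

Monthly rate r = 23.1%/12 = 1.925% = 0.01925.
While 5% of the post-interest balance exceeds €15.00, each month B ← (B·(1+r))·(1 − 0.05), i.e. B shrinks by the factor (1+r)·0.95 = 0.96829.
This holds for months 1–38. Entering month 39 the balance is €286.53; 5% of the post-interest balance is now below €15.00, so the flat €15.00 minimum applies from here.
From month 39 a fixed €15.00 at rate r clears €286.53 in 25 more payments. Total: 38 + 25 = 63 months.

63 months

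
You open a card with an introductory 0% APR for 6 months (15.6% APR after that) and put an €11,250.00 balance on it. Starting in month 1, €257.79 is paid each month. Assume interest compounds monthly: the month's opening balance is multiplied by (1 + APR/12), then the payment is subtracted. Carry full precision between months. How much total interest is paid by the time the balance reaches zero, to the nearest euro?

€3,709

Promo months 1–6 at r₀ = 0%/12 = 0; months 7+ at r₁ = 15.6%/12 = 0.013.
After month 6 (no interest yet): B = €11,250.00 − 6·€257.79 = €9,703.26.
Then at r₁ with €257.79/mo: n₂ = −ln(1 − r₁·B/P)/ln(1+r₁) ≈ 52.03 → 53 more payments.
Total paid = 58·€257.79 + €7.49 = €14,959.31; interest = €14,959.31 − €11,250.00 = €3,709.31.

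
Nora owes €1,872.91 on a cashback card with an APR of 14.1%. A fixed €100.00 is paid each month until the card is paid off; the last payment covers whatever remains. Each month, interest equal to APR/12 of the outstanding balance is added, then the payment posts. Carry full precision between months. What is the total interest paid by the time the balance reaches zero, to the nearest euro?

€255

Monthly rate r = 14.1%/12 = 1.175% = 0.01175.
Payoff takes n = ⌈−ln(1 − rB₀/P)/ln(1+r)⌉ = ⌈21.277⌉ = 22 payments; the last is €27.82.
Total paid = 21·€100.00 + €27.82 = €2,127.82.
Total interest = total paid − principal = €2,127.82 − €1,872.91 = €254.91.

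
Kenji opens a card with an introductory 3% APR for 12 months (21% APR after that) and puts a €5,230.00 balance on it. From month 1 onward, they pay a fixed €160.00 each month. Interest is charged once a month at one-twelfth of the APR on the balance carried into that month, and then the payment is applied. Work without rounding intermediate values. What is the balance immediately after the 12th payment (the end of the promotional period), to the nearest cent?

€3,442.45

Promo months 1–12 at r₀ = 3%/12 = 0.0025; months 13+ at r₁ = 21%/12 = 0.0175.
After month 12: iterate B ← B·(1+r₀) − €160.00 for 12 months → €3,442.45.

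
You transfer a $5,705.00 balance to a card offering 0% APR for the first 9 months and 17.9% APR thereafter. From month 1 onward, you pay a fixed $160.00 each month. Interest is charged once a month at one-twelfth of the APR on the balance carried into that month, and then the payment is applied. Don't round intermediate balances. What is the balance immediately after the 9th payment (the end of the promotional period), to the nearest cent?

Promo months 1–9 at r₀ = 0%/12 = 0; months 10+ at r₁ = 17.9%/12 = 0.0149167.
After month 9 (no interest yet): B = $5,705.00 − 9·$160.00 = $4,265.00.

$4,265.00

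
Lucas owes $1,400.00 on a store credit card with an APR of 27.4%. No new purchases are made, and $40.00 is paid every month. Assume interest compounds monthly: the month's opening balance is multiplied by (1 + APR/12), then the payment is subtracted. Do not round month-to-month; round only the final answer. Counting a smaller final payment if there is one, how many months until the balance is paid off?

Monthly rate r = 27.4%/12 = 2.28333% = 0.0228333.
Recurrence: B ← B·(1+r) − $40.00.
Month 1: interest $31.97; balance after payment $1,391.97.
Month 2: interest $31.78; balance after payment $1,383.75.
Closed form: n = −ln(1 − rB₀/P)/ln(1+r) = −ln(0.20083)/ln(1.02283) ≈ 71.104, so the balance reaches zero during payment 72.

72 months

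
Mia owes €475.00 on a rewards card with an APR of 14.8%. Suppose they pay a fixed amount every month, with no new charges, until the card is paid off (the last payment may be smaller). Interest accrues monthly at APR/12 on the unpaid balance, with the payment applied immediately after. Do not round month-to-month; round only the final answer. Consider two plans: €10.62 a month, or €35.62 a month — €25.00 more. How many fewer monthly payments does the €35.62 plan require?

Monthly rate r = 14.8%/12 = 1.23333% = 0.0123333.
At €10.62/mo: n = ⌈−ln(1 − rB₀/P)/ln(1+r)⌉ = 66 payments (last €4.68); total interest = total paid − €475.00 = €219.98.
At €35.62/mo: 15 payments (last €23.52); total interest €47.20.
Payments saved = 66 − 15 = 51.

51 fewer payments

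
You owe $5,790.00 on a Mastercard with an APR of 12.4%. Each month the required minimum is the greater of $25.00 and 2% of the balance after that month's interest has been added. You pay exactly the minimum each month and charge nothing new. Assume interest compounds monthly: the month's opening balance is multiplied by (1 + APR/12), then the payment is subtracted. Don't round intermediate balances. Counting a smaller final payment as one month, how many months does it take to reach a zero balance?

226 months

Monthly rate r = 12.4%/12 = 1.03333% = 0.0103333.
While 2% of the post-interest balance exceeds $25.00, each month B ← (B·(1+r))·(1 − 0.02), i.e. B shrinks by the factor (1+r)·0.98 = 0.99013.
This holds for months 1–156. Entering month 157 the balance is $1,231.51; 2% of the post-interest balance is now below $25.00, so the flat $25.00 minimum applies from here.
From month 157 a fixed $25.00 at rate r clears $1,231.51 in 70 more payments. Total: 156 + 70 = 226 months.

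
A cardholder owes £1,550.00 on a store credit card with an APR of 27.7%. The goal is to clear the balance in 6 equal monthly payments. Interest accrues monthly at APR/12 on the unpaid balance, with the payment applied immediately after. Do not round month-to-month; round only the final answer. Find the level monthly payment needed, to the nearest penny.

£279.60

Monthly rate r = 27.7%/12 = 2.30833% = 0.0230833.
Level-payment amortization: P = B₀·r / (1 − (1+r)^(−n)) = 1550.00·0.0230833 / (1 − 1.02308^(−6)).
Denominator 1 − (1+r)^(−6) = 0.12796495.
P = 35.7792 / 0.12796495 ≈ 279.60.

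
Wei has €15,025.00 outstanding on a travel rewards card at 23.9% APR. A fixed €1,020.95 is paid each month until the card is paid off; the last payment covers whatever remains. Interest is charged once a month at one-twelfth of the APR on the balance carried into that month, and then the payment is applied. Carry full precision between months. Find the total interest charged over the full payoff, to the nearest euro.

Monthly rate r = 23.9%/12 = 1.99167% = 0.0199167.
Payoff takes n = ⌈−ln(1 − rB₀/P)/ln(1+r)⌉ = ⌈17.589⌉ = 18 payments; the last is €604.04.
Total paid = 17·€1,020.95 + €604.04 = €17,960.19.
Total interest = total paid − principal = €17,960.19 − €15,025.00 = €2,935.19.

€2,935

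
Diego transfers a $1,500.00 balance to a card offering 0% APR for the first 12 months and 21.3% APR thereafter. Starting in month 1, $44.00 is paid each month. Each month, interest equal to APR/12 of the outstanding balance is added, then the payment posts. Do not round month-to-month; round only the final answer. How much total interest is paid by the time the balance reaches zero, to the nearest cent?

Promo months 1–12 at r₀ = 0%/12 = 0; months 13+ at r₁ = 21.3%/12 = 0.01775.
After month 12 (no interest yet): B = $1,500.00 − 12·$44.00 = $972.00.
Then at r₁ with $44.00/mo: n₂ = −ln(1 − r₁·B/P)/ln(1+r₁) ≈ 28.29 → 29 more payments.
Total paid = 40·$44.00 + $12.90 = $1,772.90; interest = $1,772.90 − $1,500.00 = $272.90.

$272.90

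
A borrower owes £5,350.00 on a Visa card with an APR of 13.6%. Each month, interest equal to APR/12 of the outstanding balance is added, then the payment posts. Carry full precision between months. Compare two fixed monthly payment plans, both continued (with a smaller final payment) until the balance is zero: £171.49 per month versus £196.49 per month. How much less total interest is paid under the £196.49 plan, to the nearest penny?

Monthly rate r = 13.6%/12 = 1.13333% = 0.0113333.
At £171.49/mo: n = ⌈−ln(1 − rB₀/P)/ln(1+r)⌉ = 39 payments (last £122.58); total interest = total paid − £5,350.00 = £1,289.20.
At £196.49/mo: 33 payments (last £146.39); total interest £1,084.07.
Interest saved = £1,289.20 − £1,084.07 = £205.13.

£205.13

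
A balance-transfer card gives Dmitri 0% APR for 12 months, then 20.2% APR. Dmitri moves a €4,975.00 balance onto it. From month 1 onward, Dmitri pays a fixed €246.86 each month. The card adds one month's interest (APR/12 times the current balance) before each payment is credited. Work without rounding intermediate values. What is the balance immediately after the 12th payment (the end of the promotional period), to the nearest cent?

€2,012.68

Promo months 1–12 at r₀ = 0%/12 = 0; months 13+ at r₁ = 20.2%/12 = 0.0168333.
After month 12 (no interest yet): B = €4,975.00 − 12·€246.86 = €2,012.68.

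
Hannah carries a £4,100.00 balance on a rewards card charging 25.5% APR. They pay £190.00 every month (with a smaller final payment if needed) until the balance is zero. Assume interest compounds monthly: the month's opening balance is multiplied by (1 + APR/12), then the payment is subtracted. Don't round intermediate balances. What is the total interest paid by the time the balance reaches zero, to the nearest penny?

£1,443.87

Monthly rate r = 25.5%/12 = 2.125% = 0.02125.
Payoff takes n = ⌈−ln(1 − rB₀/P)/ln(1+r)⌉ = ⌈29.177⌉ = 30 payments; the last is £33.87.
Total paid = 29·£190.00 + £33.87 = £5,543.87.
Total interest = total paid − principal = £5,543.87 − £4,100.00 = £1,443.87.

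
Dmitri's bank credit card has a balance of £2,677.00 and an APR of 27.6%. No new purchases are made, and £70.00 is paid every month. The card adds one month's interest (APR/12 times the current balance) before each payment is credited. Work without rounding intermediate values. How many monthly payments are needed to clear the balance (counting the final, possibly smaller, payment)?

94 months

Monthly rate r = 27.6%/12 = 2.3% = 0.023.
Recurrence: B ← B·(1+r) − £70.00.
Month 1: interest £61.57; balance after payment £2,668.57.
Month 2: interest £61.38; balance after payment £2,659.95.
Closed form: n = −ln(1 − rB₀/P)/ln(1+r) = −ln(0.12041)/ln(1.023) ≈ 93.090, so the balance reaches zero during payment 94.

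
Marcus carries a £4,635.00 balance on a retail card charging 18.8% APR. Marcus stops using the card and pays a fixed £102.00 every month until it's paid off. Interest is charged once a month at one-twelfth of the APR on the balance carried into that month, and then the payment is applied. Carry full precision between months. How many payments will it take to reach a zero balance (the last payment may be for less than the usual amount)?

Monthly rate r = 18.8%/12 = 1.56667% = 0.0156667.
Recurrence: B ← B·(1+r) − £102.00.
Month 1: interest £72.61; balance after payment £4,605.61.
Month 2: interest £72.15; balance after payment £4,575.77.
Closed form: n = −ln(1 − rB₀/P)/ln(1+r) = −ln(0.28809)/ln(1.01567) ≈ 80.056, so the balance reaches zero during payment 81.

81 months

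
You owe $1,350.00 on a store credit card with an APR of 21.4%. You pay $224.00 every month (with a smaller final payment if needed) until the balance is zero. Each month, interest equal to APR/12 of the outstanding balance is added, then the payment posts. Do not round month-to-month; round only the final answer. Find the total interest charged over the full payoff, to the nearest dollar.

$91

Monthly rate r = 21.4%/12 = 1.78333% = 0.0178333.
Payoff takes n = ⌈−ln(1 − rB₀/P)/ln(1+r)⌉ = ⌈6.433⌉ = 7 payments; the last is $97.39.
Total paid = 6·$224.00 + $97.39 = $1,441.39.
Total interest = total paid − principal = $1,441.39 − $1,350.00 = $91.39.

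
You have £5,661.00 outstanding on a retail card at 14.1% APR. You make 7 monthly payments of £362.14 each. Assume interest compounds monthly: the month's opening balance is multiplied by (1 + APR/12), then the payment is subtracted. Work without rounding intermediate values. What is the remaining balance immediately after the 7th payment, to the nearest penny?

£3,517.25

Monthly rate r = 14.1%/12 = 1.175% = 0.01175.
Each month: B ← B·(1+r) − £362.14.
Month 1: interest £66.52; balance after payment £5,365.38.
Month 2: interest £63.04; balance after payment £5,066.28.
Month 3: interest £59.53; balance after payment £4,763.67.
Month 4: interest £55.97; balance after payment £4,457.50.
Month 5: interest £52.38; balance after payment £4,147.74.
Month 6: interest £48.74; balance after payment £3,834.33.
Month 7: interest £45.05; balance after payment £3,517.25.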